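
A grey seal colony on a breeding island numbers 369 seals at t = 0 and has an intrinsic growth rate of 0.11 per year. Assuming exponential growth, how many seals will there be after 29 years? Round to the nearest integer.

N(t) = N₀·e^(rt) = 369 × e^(0.11×29) = 369 × e^3.19.
e^3.19 ≈ 24.288, so N ≈ 369 × 24.288 = 8962.43.

8962 seals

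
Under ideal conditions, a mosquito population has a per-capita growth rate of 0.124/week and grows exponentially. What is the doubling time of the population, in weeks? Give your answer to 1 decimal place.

Doubling time t_d = ln(2)/r = 0.6931/0.124 = 5.5899.

5.6 weeks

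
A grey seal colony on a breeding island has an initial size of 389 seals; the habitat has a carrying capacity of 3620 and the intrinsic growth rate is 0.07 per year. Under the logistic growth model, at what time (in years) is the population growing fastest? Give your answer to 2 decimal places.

30.24 years

Logistic growth is fastest at N = K/2 = 1810.
A = (K − N₀)/N₀ = 8.3059. Set K/(1 + A·e^(−rt)) = K/2 → A·e^(−rt) = 1.
e^(−0.07t) = 1/8.3059 = 0.120396, so t = ln(8.3059)/0.07 = 2.117/0.07 = 30.242.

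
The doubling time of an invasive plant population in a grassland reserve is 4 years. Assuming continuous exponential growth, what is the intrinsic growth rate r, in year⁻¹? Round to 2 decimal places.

0.17 per year

r = ln(2)/t_d = 0.6931/4 = 0.17329.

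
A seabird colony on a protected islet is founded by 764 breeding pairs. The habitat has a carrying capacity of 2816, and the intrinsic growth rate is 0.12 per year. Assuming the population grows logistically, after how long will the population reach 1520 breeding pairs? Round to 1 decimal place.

A = (K − N₀)/N₀ = (2816 − 764)/764 = 2.6859.
Solve 2816/(1 + 2.6859·e^(−0.12t)) = 1520: 1 + 2.6859·e^(−0.12t) = 1.8526, so e^(−0.12t) = 0.317452.
−0.12·t = ln(0.317452) = -1.1474, so t = 1.1474/0.12 = 9.5619.

9.6 years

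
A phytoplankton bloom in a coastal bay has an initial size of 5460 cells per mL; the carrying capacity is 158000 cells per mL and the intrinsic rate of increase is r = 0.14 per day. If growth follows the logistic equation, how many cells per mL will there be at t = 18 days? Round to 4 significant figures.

A = (K − N₀)/N₀ = (158000 − 5460)/5460 = 27.938.
N(t) = K/(1 + A·e^(−rt)) = 158000/(1 + 27.938×e^(−0.14×18)).
e^(−2.52) = 0.08046; denominator = 1 + 27.938×0.08046 = 3.2479.
N = 158000/3.2479 = 48647.4.

48650 cells per mL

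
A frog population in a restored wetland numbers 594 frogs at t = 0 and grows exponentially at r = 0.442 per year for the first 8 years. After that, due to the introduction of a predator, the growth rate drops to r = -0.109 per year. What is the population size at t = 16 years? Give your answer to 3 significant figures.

Phase 1: N(8) = 594·e^(0.442×8) = 594·e^3.536 = 20391.6.
Phase 2 runs for 16 − 8 = 8 years at r = -0.109.
N(16) = 20391.6·e^(-0.109×8) = 20391.6·e^-0.872 = 8526.03.

8530 frogs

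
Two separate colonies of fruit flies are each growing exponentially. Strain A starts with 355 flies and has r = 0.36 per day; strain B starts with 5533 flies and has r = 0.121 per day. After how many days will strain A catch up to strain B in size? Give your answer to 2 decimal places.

11.49 days

Set 355·e^(0.36t) = 5533·e^(0.121t).
e^((0.36 − 0.121)t) = 5533/355 → e^(0.239·t) = 15.586.
0.239·t = ln(15.586) = 2.7464, so t = 2.7464/0.239 = 11.491.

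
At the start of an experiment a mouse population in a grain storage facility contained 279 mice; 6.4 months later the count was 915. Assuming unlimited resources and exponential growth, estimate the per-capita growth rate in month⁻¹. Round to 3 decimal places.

0.186 per month

From N(t) = N₀·e^(rt): e^(r·6.4) = 915/279 = 3.2796.
r·6.4 = ln(3.2796) = 1.1877, so r = 1.1877/6.4 = 0.18558.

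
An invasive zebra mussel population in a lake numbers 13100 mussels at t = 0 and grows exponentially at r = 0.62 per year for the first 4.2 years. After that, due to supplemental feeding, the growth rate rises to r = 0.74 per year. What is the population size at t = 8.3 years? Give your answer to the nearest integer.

Phase 1: N(4.2) = 13100·e^(0.62×4.2) = 13100·e^2.604 = 177082.
Phase 2 runs for 8.3 − 4.2 = 4.1 years at r = 0.74.
N(8.3) = 177082·e^(0.74×4.1) = 177082·e^3.034 = 3.679795×10^6.

3679795 mussels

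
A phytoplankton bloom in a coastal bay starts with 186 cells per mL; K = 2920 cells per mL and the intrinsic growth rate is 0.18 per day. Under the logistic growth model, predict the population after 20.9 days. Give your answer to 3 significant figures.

2180 cells per mL

A = (K − N₀)/N₀ = (2920 − 186)/186 = 14.699.
N(t) = K/(1 + A·e^(−rt)) = 2920/(1 + 14.699×e^(−0.18×20.9)).
e^(−3.762) = 0.023237; denominator = 1 + 14.699×0.023237 = 1.3416.
N = 2920/1.3416 = 2176.57.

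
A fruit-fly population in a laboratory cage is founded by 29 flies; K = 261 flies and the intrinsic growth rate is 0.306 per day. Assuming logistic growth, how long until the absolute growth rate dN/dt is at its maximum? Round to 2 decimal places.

6.80 days

Logistic growth is fastest at N = K/2 = 130.5.
A = (K − N₀)/N₀ = 8. Set K/(1 + A·e^(−rt)) = K/2 → A·e^(−rt) = 1.
e^(−0.306t) = 1/8 = 0.125, so t = ln(8)/0.306 = 2.0794/0.306 = 6.7956.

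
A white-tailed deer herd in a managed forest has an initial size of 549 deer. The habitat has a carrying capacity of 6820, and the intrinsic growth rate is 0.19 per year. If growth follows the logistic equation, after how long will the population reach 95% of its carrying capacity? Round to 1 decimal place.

A = (K − N₀)/N₀ = (6820 − 549)/549 = 11.423.
Solve 6820/(1 + 11.423·e^(−0.19t)) = 6479: 1 + 11.423·e^(−0.19t) = 1.0526, so e^(−0.19t) = 0.00460768.
−0.19·t = ln(0.00460768) = -5.38, so t = 5.38/0.19 = 28.316.

28.3 years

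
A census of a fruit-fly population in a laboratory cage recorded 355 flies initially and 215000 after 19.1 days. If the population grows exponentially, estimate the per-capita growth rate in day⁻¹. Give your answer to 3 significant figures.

From N(t) = N₀·e^(rt): e^(r·19.1) = 215000/355 = 605.63.
r·19.1 = ln(605.63) = 6.4063, so r = 6.4063/19.1 = 0.33541.

0.335 per day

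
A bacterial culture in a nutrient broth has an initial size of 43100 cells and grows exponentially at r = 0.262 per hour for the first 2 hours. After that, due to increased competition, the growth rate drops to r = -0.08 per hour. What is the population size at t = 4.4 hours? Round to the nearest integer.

Phase 1: N(2) = 43100·e^(0.262×2) = 43100·e^0.524 = 72786.
Phase 2 runs for 4.4 − 2 = 2.4 hours at r = -0.08.
N(4.4) = 72786·e^(-0.08×2.4) = 72786·e^-0.192 = 60070.7.

60071 cells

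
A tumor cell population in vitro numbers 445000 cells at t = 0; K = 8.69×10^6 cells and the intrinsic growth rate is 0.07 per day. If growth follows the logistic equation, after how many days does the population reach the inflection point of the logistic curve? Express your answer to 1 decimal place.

Logistic growth is fastest at N = K/2 = 4.345×10^6.
A = (K − N₀)/N₀ = 18.528. Set K/(1 + A·e^(−rt)) = K/2 → A·e^(−rt) = 1.
e^(−0.07t) = 1/18.528 = 0.0539721, so t = ln(18.528)/0.07 = 2.9193/0.07 = 41.704.

41.7 days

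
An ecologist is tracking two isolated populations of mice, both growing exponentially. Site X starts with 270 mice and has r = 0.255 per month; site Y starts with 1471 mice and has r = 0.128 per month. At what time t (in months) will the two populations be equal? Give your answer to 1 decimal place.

13.3 months

Set 270·e^(0.255t) = 1471·e^(0.128t).
e^((0.255 − 0.128)t) = 1471/270 → e^(0.127·t) = 5.4481.
0.127·t = ln(5.4481) = 1.6953, so t = 1.6953/0.127 = 13.349.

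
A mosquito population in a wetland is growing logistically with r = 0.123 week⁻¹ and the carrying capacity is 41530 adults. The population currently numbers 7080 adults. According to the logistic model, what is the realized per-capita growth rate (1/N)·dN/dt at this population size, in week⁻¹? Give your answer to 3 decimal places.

(1/N)·dN/dt = r(1 − N/K) = 0.123 × (1 − 7080/41530).
= 0.123 × 0.82952 = 0.10203.

0.102 per week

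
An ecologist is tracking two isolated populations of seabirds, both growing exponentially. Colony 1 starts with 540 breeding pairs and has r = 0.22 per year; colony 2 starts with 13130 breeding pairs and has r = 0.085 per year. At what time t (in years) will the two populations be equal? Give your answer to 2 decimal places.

Set 540·e^(0.22t) = 13130·e^(0.085t).
e^((0.22 − 0.085)t) = 13130/540 → e^(0.135·t) = 24.315.
0.135·t = ln(24.315) = 3.1911, so t = 3.1911/0.135 = 23.638.

23.64 years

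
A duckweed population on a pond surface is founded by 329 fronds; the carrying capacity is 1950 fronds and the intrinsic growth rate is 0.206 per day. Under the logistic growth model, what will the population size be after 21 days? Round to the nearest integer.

A = (K − N₀)/N₀ = (1950 − 329)/329 = 4.9271.
N(t) = K/(1 + A·e^(−rt)) = 1950/(1 + 4.9271×e^(−0.206×21)).
e^(−4.326) = 0.01322; denominator = 1 + 4.9271×0.01322 = 1.0651.
N = 1950/1.0651 = 1830.75.

1831 fronds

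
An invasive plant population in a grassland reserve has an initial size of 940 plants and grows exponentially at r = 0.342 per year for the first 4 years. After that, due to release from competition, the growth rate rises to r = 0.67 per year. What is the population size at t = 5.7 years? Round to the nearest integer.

11532 plants

Phase 1: N(4) = 940·e^(0.342×4) = 940·e^1.368 = 3691.84.
Phase 2 runs for 5.7 − 4 = 1.7 years at r = 0.67.
N(5.7) = 3691.84·e^(0.67×1.7) = 3691.84·e^1.139 = 11532.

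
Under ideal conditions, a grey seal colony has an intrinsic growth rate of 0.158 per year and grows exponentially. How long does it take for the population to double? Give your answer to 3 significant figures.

Doubling time t_d = ln(2)/r = 0.6931/0.158 = 4.387.

4.39 years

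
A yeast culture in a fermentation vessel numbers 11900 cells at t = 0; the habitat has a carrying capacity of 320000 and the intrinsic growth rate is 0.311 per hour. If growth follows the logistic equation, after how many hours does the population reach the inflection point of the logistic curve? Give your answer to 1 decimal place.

Logistic growth is fastest at N = K/2 = 160000.
A = (K − N₀)/N₀ = 25.891. Set K/(1 + A·e^(−rt)) = K/2 → A·e^(−rt) = 1.
e^(−0.311t) = 1/25.891 = 0.0386238, so t = ln(25.891)/0.311 = 3.2539/0.311 = 10.463.

10.5 hours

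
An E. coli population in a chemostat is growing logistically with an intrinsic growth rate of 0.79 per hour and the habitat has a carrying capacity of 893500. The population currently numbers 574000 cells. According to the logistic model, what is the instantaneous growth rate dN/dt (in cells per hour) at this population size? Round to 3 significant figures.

dN/dt = rN(1 − N/K) = 0.79 × 574000 × (1 − 574000/893500).
1 − 574000/893500 = 0.35758; dN/dt = 0.79 × 574000 × 0.35758 = 1.62149×10^5.

162000 cells per hour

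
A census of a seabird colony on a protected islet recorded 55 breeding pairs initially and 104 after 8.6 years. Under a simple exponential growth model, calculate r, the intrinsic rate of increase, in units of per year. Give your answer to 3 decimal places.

From N(t) = N₀·e^(rt): e^(r·8.6) = 104/55 = 1.8909.
r·8.6 = ln(1.8909) = 0.63706, so r = 0.63706/8.6 = 0.074076.

0.074 per year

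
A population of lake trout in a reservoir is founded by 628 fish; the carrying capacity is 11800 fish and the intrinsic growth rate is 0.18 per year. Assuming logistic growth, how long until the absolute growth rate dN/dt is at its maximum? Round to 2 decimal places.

Logistic growth is fastest at N = K/2 = 5900.
A = (K − N₀)/N₀ = 17.79. Set K/(1 + A·e^(−rt)) = K/2 → A·e^(−rt) = 1.
e^(−0.18t) = 1/17.79 = 0.056212, so t = ln(17.79)/0.18 = 2.8786/0.18 = 15.992.

15.99 years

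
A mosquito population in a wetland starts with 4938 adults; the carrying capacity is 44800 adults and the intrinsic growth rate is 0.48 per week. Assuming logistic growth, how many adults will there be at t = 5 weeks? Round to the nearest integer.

25861 adults

A = (K − N₀)/N₀ = (44800 − 4938)/4938 = 8.0725.
N(t) = K/(1 + A·e^(−rt)) = 44800/(1 + 8.0725×e^(−0.48×5)).
e^(−2.4) = 0.090718; denominator = 1 + 8.0725×0.090718 = 1.7323.
N = 44800/1.7323 = 25861.3.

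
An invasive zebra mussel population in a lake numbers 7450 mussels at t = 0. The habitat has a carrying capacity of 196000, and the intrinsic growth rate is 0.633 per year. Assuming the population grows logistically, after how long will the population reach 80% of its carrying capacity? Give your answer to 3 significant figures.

7.29 years

A = (K − N₀)/N₀ = (196000 − 7450)/7450 = 25.309.
Solve 196000/(1 + 25.309·e^(−0.633t)) = 156800: 1 + 25.309·e^(−0.633t) = 1.25, so e^(−0.633t) = 0.00987802.
−0.633·t = ln(0.00987802) = -4.6174, so t = 4.6174/0.633 = 7.2945.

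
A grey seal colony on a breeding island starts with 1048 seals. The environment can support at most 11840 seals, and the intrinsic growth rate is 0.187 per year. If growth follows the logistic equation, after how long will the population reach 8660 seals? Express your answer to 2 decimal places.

A = (K − N₀)/N₀ = (11840 − 1048)/1048 = 10.298.
Solve 11840/(1 + 10.298·e^(−0.187t)) = 8660: 1 + 10.298·e^(−0.187t) = 1.3672, so e^(−0.187t) = 0.035659.
−0.187·t = ln(0.035659) = -3.3338, so t = 3.3338/0.187 = 17.828.

17.83 years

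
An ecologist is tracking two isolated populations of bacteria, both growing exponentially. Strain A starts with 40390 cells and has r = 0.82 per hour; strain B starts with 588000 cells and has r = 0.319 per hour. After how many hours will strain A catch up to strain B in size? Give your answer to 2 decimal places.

5.35 hours

Set 40390·e^(0.82t) = 588000·e^(0.319t).
e^((0.82 − 0.319)t) = 588000/40390 → e^(0.501·t) = 14.558.
0.501·t = ln(14.558) = 2.6781, so t = 2.6781/0.501 = 5.3456.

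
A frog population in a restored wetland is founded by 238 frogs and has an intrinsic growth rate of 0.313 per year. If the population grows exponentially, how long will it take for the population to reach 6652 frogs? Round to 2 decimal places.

10.64 years

Set N₀·e^(rt) = 6652: e^(0.313·t) = 6652/238 = 27.95.
0.313·t = ln(27.95) = 3.3304, so t = 3.3304/0.313 = 10.64.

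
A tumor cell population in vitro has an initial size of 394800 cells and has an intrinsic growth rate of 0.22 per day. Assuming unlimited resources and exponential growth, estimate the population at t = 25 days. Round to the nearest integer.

96604375 cells

N(t) = N₀·e^(rt) = 394800 × e^(0.22×25) = 394800 × e^5.5.
e^5.5 ≈ 244.69, so N ≈ 394800 × 244.69 = 9.660437×10^7.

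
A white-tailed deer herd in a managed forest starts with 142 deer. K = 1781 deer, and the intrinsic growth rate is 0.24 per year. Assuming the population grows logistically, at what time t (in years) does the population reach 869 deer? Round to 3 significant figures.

9.99 years

A = (K − N₀)/N₀ = (1781 − 142)/142 = 11.542.
Solve 1781/(1 + 11.542·e^(−0.24t)) = 869: 1 + 11.542·e^(−0.24t) = 2.0495, so e^(−0.24t) = 0.0909252.
−0.24·t = ln(0.0909252) = -2.3977, so t = 2.3977/0.24 = 9.9905.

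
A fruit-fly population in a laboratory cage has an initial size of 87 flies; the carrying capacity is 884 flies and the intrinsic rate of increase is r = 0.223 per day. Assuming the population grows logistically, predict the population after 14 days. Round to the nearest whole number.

630 flies

A = (K − N₀)/N₀ = (884 − 87)/87 = 9.1609.
N(t) = K/(1 + A·e^(−rt)) = 884/(1 + 9.1609×e^(−0.223×14)).
e^(−3.122) = 0.044069; denominator = 1 + 9.1609×0.044069 = 1.4037.
N = 884/1.4037 = 629.759.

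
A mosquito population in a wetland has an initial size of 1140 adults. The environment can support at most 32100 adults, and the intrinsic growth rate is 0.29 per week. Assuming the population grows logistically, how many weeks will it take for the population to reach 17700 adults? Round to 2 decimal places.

A = (K − N₀)/N₀ = (32100 − 1140)/1140 = 27.158.
Solve 32100/(1 + 27.158·e^(−0.29t)) = 17700: 1 + 27.158·e^(−0.29t) = 1.8136, so e^(−0.29t) = 0.0299566.
−0.29·t = ln(0.0299566) = -3.508, so t = 3.508/0.29 = 12.097.

12.10 weeks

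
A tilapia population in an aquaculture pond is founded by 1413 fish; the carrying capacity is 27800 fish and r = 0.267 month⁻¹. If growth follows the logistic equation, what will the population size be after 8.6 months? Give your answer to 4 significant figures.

9655 fish

A = (K − N₀)/N₀ = (27800 − 1413)/1413 = 18.674.
N(t) = K/(1 + A·e^(−rt)) = 27800/(1 + 18.674×e^(−0.267×8.6)).
e^(−2.296) = 0.10064; denominator = 1 + 18.674×0.10064 = 2.8794.
N = 27800/2.8794 = 9654.77.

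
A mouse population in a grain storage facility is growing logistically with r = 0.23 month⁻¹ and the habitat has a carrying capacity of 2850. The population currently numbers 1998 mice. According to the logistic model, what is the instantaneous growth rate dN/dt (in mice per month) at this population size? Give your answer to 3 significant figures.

dN/dt = rN(1 − N/K) = 0.23 × 1998 × (1 − 1998/2850).
1 − 1998/2850 = 0.29895; dN/dt = 0.23 × 1998 × 0.29895 = 137.38.

137 mice per month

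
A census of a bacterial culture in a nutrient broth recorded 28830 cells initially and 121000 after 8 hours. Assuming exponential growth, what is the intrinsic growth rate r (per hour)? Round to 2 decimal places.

From N(t) = N₀·e^(rt): e^(r·8) = 121000/28830 = 4.197.
r·8 = ln(4.197) = 1.4344, so r = 1.4344/8 = 0.1793.

0.18 per hour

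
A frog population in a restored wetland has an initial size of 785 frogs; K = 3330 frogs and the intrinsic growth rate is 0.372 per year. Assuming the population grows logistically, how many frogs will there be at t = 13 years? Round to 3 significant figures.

A = (K − N₀)/N₀ = (3330 − 785)/785 = 3.242.
N(t) = K/(1 + A·e^(−rt)) = 3330/(1 + 3.242×e^(−0.372×13)).
e^(−4.836) = 0.0079387; denominator = 1 + 3.242×0.0079387 = 1.0257.
N = 3330/1.0257 = 3246.44.

3250 frogs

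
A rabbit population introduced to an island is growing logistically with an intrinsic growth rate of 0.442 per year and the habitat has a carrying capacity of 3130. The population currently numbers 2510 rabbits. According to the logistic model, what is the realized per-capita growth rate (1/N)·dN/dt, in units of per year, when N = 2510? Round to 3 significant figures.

(1/N)·dN/dt = r(1 − N/K) = 0.442 × (1 − 2510/3130).
= 0.442 × 0.19808 = 0.087553.

0.0876 per year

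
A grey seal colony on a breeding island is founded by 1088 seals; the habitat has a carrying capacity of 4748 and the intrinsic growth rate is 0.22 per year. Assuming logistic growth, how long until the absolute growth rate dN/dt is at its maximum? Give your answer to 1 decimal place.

5.5 years

Logistic growth is fastest at N = K/2 = 2374.
A = (K − N₀)/N₀ = 3.364. Set K/(1 + A·e^(−rt)) = K/2 → A·e^(−rt) = 1.
e^(−0.22t) = 1/3.364 = 0.297268, so t = ln(3.364)/0.22 = 1.2131/0.22 = 5.5142.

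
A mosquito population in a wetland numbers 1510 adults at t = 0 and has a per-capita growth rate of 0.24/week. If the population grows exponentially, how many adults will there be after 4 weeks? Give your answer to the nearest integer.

N(t) = N₀·e^(rt) = 1510 × e^(0.24×4) = 1510 × e^0.96.
e^0.96 ≈ 2.6117, so N ≈ 1510 × 2.6117 = 3943.66.

3944 adults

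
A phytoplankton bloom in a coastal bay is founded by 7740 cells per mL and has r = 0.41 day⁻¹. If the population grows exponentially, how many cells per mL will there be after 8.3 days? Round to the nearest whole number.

N(t) = N₀·e^(rt) = 7740 × e^(0.41×8.3) = 7740 × e^3.403.
e^3.403 ≈ 30.054, so N ≈ 7740 × 30.054 = 232619.

232619 cells per mL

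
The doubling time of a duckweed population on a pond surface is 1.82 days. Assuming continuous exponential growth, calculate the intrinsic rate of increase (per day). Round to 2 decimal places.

r = ln(2)/t_d = 0.6931/1.82 = 0.38085.

0.38 per day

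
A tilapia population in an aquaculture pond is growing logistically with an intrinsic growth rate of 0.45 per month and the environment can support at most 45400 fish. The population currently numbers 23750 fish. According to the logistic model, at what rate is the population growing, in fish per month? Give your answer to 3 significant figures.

dN/dt = rN(1 − N/K) = 0.45 × 23750 × (1 − 23750/45400).
1 − 23750/45400 = 0.47687; dN/dt = 0.45 × 23750 × 0.47687 = 5096.6.

5100 fish per month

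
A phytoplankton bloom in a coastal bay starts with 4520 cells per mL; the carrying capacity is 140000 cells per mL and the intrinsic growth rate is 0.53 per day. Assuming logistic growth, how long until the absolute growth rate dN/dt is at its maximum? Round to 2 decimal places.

6.42 days

Logistic growth is fastest at N = K/2 = 70000.
A = (K − N₀)/N₀ = 29.973. Set K/(1 + A·e^(−rt)) = K/2 → A·e^(−rt) = 1.
e^(−0.53t) = 1/29.973 = 0.0333629, so t = ln(29.973)/0.53 = 3.4003/0.53 = 6.4157.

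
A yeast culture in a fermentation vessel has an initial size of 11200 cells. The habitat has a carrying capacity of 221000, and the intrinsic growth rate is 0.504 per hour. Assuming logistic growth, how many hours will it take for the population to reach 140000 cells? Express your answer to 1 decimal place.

6.9 hours

A = (K − N₀)/N₀ = (221000 − 11200)/11200 = 18.732.
Solve 221000/(1 + 18.732·e^(−0.504t)) = 140000: 1 + 18.732·e^(−0.504t) = 1.5786, so e^(−0.504t) = 0.0308866.
−0.504·t = ln(0.0308866) = -3.4774, so t = 3.4774/0.504 = 6.8997.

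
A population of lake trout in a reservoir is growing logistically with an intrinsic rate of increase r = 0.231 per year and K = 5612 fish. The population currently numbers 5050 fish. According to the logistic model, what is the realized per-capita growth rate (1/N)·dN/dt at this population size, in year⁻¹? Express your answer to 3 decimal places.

(1/N)·dN/dt = r(1 − N/K) = 0.231 × (1 − 5050/5612).
= 0.231 × 0.10014 = 0.023133.

0.023 per year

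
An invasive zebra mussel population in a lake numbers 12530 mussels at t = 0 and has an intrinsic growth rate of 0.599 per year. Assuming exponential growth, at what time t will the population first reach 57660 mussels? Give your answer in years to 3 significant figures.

Set N₀·e^(rt) = 57660: e^(0.599·t) = 57660/12530 = 4.6018.
0.599·t = ln(4.6018) = 1.5264, so t = 1.5264/0.599 = 2.5483.

2.55 years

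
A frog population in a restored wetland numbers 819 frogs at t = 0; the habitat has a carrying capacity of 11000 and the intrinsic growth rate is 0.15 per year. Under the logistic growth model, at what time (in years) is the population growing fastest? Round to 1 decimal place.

Logistic growth is fastest at N = K/2 = 5500.
A = (K − N₀)/N₀ = 12.431. Set K/(1 + A·e^(−rt)) = K/2 → A·e^(−rt) = 1.
e^(−0.15t) = 1/12.431 = 0.080444, so t = ln(12.431)/0.15 = 2.5202/0.15 = 16.801.

16.8 years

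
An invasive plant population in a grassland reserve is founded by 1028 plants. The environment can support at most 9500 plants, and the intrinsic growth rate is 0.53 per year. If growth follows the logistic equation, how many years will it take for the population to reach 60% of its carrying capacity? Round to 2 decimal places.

4.74 years

A = (K − N₀)/N₀ = (9500 − 1028)/1028 = 8.2412.
Solve 9500/(1 + 8.2412·e^(−0.53t)) = 5700: 1 + 8.2412·e^(−0.53t) = 1.6667, so e^(−0.53t) = 0.0808939.
−0.53·t = ln(0.0808939) = -2.5146, so t = 2.5146/0.53 = 4.7446.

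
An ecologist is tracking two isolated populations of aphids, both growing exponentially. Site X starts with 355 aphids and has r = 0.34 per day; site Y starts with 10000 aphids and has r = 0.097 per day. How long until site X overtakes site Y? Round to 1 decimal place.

Set 355·e^(0.34t) = 10000·e^(0.097t).
e^((0.34 − 0.097)t) = 10000/355 → e^(0.243·t) = 28.169.
0.243·t = ln(28.169) = 3.3382, so t = 3.3382/0.243 = 13.738.

13.7 days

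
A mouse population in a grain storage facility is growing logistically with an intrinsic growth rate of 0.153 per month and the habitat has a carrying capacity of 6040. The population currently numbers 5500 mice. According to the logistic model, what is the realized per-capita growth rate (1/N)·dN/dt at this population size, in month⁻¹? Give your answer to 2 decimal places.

0.01 per month

(1/N)·dN/dt = r(1 − N/K) = 0.153 × (1 − 5500/6040).
= 0.153 × 0.089404 = 0.013679.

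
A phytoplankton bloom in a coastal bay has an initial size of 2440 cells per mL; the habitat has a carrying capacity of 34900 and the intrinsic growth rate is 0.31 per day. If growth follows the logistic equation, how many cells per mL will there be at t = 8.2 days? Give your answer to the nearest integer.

17049 cells per mL

A = (K − N₀)/N₀ = (34900 − 2440)/2440 = 13.303.
N(t) = K/(1 + A·e^(−rt)) = 34900/(1 + 13.303×e^(−0.31×8.2)).
e^(−2.542) = 0.078709; denominator = 1 + 13.303×0.078709 = 2.0471.
N = 34900/2.0471 = 17048.6.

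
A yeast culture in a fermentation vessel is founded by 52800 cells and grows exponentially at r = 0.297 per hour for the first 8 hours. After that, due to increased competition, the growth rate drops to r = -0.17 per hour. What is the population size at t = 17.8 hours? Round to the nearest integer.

107395 cells

Phase 1: N(8) = 52800·e^(0.297×8) = 52800·e^2.376 = 568221.
Phase 2 runs for 17.8 − 8 = 9.8 hours at r = -0.17.
N(17.8) = 568221·e^(-0.17×9.8) = 568221·e^-1.666 = 107395.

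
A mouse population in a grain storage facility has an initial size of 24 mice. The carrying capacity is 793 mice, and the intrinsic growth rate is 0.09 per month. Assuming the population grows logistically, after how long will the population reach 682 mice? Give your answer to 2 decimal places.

A = (K − N₀)/N₀ = (793 − 24)/24 = 32.042.
Solve 793/(1 + 32.042·e^(−0.09t)) = 682: 1 + 32.042·e^(−0.09t) = 1.1628, so e^(−0.09t) = 0.00507953.
−0.09·t = ln(0.00507953) = -5.2825, so t = 5.2825/0.09 = 58.695.

58.69 months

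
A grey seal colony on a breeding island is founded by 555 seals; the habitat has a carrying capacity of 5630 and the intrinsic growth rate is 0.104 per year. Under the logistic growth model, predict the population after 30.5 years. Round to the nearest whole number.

4070 seals

A = (K − N₀)/N₀ = (5630 − 555)/555 = 9.1441.
N(t) = K/(1 + A·e^(−rt)) = 5630/(1 + 9.1441×e^(−0.104×30.5)).
e^(−3.172) = 0.04192; denominator = 1 + 9.1441×0.04192 = 1.3833.
N = 5630/1.3833 = 4069.92.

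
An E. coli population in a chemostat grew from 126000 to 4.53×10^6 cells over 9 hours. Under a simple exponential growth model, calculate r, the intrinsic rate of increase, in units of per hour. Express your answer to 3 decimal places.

From N(t) = N₀·e^(rt): e^(r·9) = 4.53×10^6/126000 = 35.952.
r·9 = ln(35.952) = 3.5822, so r = 3.5822/9 = 0.39802.

0.398 per hour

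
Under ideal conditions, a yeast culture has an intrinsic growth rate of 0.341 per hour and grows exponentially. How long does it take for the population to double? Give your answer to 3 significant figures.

2.03 hours

Doubling time t_d = ln(2)/r = 0.6931/0.341 = 2.0327.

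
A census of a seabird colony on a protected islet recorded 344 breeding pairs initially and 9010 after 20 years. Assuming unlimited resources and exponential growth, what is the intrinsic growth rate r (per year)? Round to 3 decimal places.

From N(t) = N₀·e^(rt): e^(r·20) = 9010/344 = 26.192.
r·20 = ln(26.192) = 3.2654, so r = 3.2654/20 = 0.16327.

0.163 per year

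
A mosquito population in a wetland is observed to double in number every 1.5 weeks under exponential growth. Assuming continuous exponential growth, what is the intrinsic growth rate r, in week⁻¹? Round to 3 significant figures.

r = ln(2)/t_d = 0.6931/1.5 = 0.4621.

0.462 per week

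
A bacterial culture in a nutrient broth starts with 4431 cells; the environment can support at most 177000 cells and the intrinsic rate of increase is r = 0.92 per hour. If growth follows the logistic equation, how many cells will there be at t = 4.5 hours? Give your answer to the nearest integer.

109251 cells

A = (K − N₀)/N₀ = (177000 − 4431)/4431 = 38.946.
N(t) = K/(1 + A·e^(−rt)) = 177000/(1 + 38.946×e^(−0.92×4.5)).
e^(−4.14) = 0.015923; denominator = 1 + 38.946×0.015923 = 1.6201.
N = 177000/1.6201 = 109251.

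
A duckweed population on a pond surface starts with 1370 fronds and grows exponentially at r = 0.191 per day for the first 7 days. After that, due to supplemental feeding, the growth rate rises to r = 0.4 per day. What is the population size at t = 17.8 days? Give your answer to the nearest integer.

392215 fronds

Phase 1: N(7) = 1370·e^(0.191×7) = 1370·e^1.337 = 5216.42.
Phase 2 runs for 17.8 − 7 = 10.8 days at r = 0.4.
N(17.8) = 5216.42·e^(0.4×10.8) = 5216.42·e^4.32 = 392215.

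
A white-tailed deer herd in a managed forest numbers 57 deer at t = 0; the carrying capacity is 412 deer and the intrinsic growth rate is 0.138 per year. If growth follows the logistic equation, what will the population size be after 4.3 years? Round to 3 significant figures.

A = (K − N₀)/N₀ = (412 − 57)/57 = 6.2281.
N(t) = K/(1 + A·e^(−rt)) = 412/(1 + 6.2281×e^(−0.138×4.3)).
e^(−0.5934) = 0.55245; denominator = 1 + 6.2281×0.55245 = 4.4407.
N = 412/4.4407 = 92.7788.

92.8 deer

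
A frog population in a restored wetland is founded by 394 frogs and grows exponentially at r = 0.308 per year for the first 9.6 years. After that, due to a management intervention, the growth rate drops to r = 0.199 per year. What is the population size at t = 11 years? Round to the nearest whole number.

10014 frogs

Phase 1: N(9.6) = 394·e^(0.308×9.6) = 394·e^2.957 = 7579.11.
Phase 2 runs for 11 − 9.6 = 1.4 years at r = 0.199.
N(11) = 7579.11·e^(0.199×1.4) = 7579.11·e^0.2786 = 10014.1.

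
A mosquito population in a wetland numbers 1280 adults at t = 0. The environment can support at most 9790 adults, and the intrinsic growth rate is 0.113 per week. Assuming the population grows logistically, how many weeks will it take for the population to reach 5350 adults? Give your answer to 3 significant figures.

A = (K − N₀)/N₀ = (9790 − 1280)/1280 = 6.6484.
Solve 9790/(1 + 6.6484·e^(−0.113t)) = 5350: 1 + 6.6484·e^(−0.113t) = 1.8299, so e^(−0.113t) = 0.124827.
−0.113·t = ln(0.124827) = -2.0808, so t = 2.0808/0.113 = 18.414.

18.4 weeks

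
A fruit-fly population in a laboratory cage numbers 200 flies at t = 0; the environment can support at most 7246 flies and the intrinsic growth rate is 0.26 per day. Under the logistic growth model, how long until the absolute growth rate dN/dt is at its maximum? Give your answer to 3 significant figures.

13.7 days

Logistic growth is fastest at N = K/2 = 3623.
A = (K − N₀)/N₀ = 35.23. Set K/(1 + A·e^(−rt)) = K/2 → A·e^(−rt) = 1.
e^(−0.26t) = 1/35.23 = 0.0283849, so t = ln(35.23)/0.26 = 3.5619/0.26 = 13.7.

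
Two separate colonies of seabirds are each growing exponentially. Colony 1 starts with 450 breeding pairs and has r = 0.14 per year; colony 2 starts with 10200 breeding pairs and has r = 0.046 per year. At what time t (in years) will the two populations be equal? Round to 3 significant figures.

Set 450·e^(0.14t) = 10200·e^(0.046t).
e^((0.14 − 0.046)t) = 10200/450 → e^(0.094·t) = 22.667.
0.094·t = ln(22.667) = 3.1209, so t = 3.1209/0.094 = 33.201.

33.2 years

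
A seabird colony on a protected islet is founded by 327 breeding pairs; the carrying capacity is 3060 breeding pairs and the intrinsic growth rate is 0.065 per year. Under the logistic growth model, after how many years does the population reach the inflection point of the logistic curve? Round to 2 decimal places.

32.66 years

Logistic growth is fastest at N = K/2 = 1530.
A = (K − N₀)/N₀ = 8.3578. Set K/(1 + A·e^(−rt)) = K/2 → A·e^(−rt) = 1.
e^(−0.065t) = 1/8.3578 = 0.119649, so t = ln(8.3578)/0.065 = 2.1232/0.065 = 32.665.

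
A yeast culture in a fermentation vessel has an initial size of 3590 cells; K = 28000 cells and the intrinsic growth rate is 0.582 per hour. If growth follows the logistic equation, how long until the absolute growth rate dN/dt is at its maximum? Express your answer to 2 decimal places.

Logistic growth is fastest at N = K/2 = 14000.
A = (K − N₀)/N₀ = 6.7994. Set K/(1 + A·e^(−rt)) = K/2 → A·e^(−rt) = 1.
e^(−0.582t) = 1/6.7994 = 0.147071, so t = ln(6.7994)/0.582 = 1.9168/0.582 = 3.2935.

3.29 hours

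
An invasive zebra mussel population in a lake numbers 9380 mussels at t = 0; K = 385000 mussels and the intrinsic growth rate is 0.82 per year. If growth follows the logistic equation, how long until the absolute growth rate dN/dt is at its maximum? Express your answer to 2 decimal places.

4.50 years

Logistic growth is fastest at N = K/2 = 192500.
A = (K − N₀)/N₀ = 40.045. Set K/(1 + A·e^(−rt)) = K/2 → A·e^(−rt) = 1.
e^(−0.82t) = 1/40.045 = 0.024972, so t = ln(40.045)/0.82 = 3.69/0.82 = 4.5.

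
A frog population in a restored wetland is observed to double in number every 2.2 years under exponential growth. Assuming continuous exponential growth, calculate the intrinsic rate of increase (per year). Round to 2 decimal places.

r = ln(2)/t_d = 0.6931/2.2 = 0.31507.

0.32 per year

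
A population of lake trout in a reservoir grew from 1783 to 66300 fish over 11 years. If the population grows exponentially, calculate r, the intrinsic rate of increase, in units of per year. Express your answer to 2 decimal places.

0.33 per year

From N(t) = N₀·e^(rt): e^(r·11) = 66300/1783 = 37.185.
r·11 = ln(37.185) = 3.6159, so r = 3.6159/11 = 0.32872.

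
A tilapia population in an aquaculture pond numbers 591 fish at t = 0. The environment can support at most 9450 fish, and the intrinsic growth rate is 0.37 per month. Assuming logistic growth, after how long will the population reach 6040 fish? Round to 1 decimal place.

8.9 months

A = (K − N₀)/N₀ = (9450 − 591)/591 = 14.99.
Solve 9450/(1 + 14.99·e^(−0.37t)) = 6040: 1 + 14.99·e^(−0.37t) = 1.5646, so e^(−0.37t) = 0.0376635.
−0.37·t = ln(0.0376635) = -3.2791, so t = 3.2791/0.37 = 8.8623.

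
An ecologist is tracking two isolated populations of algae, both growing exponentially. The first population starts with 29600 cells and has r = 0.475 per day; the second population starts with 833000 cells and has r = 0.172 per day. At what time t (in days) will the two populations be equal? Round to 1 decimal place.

Set 29600·e^(0.475t) = 833000·e^(0.172t).
e^((0.475 − 0.172)t) = 833000/29600 → e^(0.303·t) = 28.142.
0.303·t = ln(28.142) = 3.3373, so t = 3.3373/0.303 = 11.014.

11.0 days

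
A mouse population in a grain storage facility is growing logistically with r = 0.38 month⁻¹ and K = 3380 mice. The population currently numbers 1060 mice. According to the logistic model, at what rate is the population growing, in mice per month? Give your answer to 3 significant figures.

dN/dt = rN(1 − N/K) = 0.38 × 1060 × (1 − 1060/3380).
1 − 1060/3380 = 0.68639; dN/dt = 0.38 × 1060 × 0.68639 = 276.48.

276 mice per month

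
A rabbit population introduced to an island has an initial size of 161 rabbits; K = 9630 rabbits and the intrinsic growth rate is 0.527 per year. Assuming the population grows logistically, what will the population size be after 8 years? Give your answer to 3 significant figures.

A = (K − N₀)/N₀ = (9630 − 161)/161 = 58.814.
N(t) = K/(1 + A·e^(−rt)) = 9630/(1 + 58.814×e^(−0.527×8)).
e^(−4.216) = 0.014758; denominator = 1 + 58.814×0.014758 = 1.8679.
N = 9630/1.8679 = 5155.4.

5160 rabbits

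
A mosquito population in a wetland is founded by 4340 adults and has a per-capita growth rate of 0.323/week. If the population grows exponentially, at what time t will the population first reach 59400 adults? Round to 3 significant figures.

8.10 weeks

Set N₀·e^(rt) = 59400: e^(0.323·t) = 59400/4340 = 13.687.
0.323·t = ln(13.687) = 2.6164, so t = 2.6164/0.323 = 8.1004.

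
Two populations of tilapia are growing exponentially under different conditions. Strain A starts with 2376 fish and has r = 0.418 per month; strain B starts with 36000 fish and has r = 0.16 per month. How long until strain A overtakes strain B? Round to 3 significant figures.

Set 2376·e^(0.418t) = 36000·e^(0.16t).
e^((0.418 − 0.16)t) = 36000/2376 → e^(0.258·t) = 15.152.
0.258·t = ln(15.152) = 2.7181, so t = 2.7181/0.258 = 10.535.

10.5 months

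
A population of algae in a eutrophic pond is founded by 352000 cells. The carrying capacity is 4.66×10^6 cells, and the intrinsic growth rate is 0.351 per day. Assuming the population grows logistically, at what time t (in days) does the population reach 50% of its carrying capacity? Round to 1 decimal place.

7.1 days

A = (K − N₀)/N₀ = (4.66×10^6 − 352000)/352000 = 12.239.
Solve 4.66×10^6/(1 + 12.239·e^(−0.351t)) = 2.33×10^6: 1 + 12.239·e^(−0.351t) = 2, so e^(−0.351t) = 0.0817084.
−0.351·t = ln(0.0817084) = -2.5046, so t = 2.5046/0.351 = 7.1356.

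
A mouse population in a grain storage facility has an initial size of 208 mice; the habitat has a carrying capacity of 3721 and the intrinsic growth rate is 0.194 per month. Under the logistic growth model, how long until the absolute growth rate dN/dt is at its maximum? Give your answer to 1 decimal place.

14.6 months

Logistic growth is fastest at N = K/2 = 1860.5.
A = (K − N₀)/N₀ = 16.889. Set K/(1 + A·e^(−rt)) = K/2 → A·e^(−rt) = 1.
e^(−0.194t) = 1/16.889 = 0.0592087, so t = ln(16.889)/0.194 = 2.8267/0.194 = 14.571.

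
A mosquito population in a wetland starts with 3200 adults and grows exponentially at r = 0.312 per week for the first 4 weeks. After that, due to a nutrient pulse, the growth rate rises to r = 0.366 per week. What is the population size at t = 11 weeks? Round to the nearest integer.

144481 adults

Phase 1: N(4) = 3200·e^(0.312×4) = 3200·e^1.248 = 11146.8.
Phase 2 runs for 11 − 4 = 7 weeks at r = 0.366.
N(11) = 11146.8·e^(0.366×7) = 11146.8·e^2.562 = 144481.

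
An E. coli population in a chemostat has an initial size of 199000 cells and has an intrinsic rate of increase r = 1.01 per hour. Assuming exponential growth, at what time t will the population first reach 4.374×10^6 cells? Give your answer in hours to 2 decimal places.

3.06 hours

Set N₀·e^(rt) = 4.374×10^6: e^(1.01·t) = 4.374×10^6/199000 = 21.98.
1.01·t = ln(21.98) = 3.0901, so t = 3.0901/1.01 = 3.0595.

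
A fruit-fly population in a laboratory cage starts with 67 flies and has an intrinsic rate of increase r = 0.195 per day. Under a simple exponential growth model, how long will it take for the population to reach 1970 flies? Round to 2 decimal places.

Set N₀·e^(rt) = 1970: e^(0.195·t) = 1970/67 = 29.403.
0.195·t = ln(29.403) = 3.3811, so t = 3.3811/0.195 = 17.339.

17.34 days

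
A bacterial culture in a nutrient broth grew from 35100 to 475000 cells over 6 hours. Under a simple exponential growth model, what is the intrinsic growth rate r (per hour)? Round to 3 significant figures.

0.434 per hour

From N(t) = N₀·e^(rt): e^(r·6) = 475000/35100 = 13.533.
r·6 = ln(13.533) = 2.6051, so r = 2.6051/6 = 0.43419.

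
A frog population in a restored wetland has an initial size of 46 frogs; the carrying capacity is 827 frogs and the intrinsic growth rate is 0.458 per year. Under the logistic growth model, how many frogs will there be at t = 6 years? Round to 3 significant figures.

396 frogs

A = (K − N₀)/N₀ = (827 − 46)/46 = 16.978.
N(t) = K/(1 + A·e^(−rt)) = 827/(1 + 16.978×e^(−0.458×6)).
e^(−2.748) = 0.064056; denominator = 1 + 16.978×0.064056 = 2.0876.
N = 827/2.0876 = 396.157.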